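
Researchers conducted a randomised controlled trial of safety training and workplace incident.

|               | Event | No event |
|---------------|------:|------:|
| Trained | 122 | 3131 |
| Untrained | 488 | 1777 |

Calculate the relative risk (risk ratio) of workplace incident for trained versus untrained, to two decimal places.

Cells: a = 122, b = 3131, c = 488, d = 1777.
Risk in exposed = 122/3253 = 0.03750; risk in unexposed = 488/2265 = 0.21545.
RR = 0.03750 / 0.21545 = 0.17407
The risk is 83% lower among the exposed than among the unexposed.

0.17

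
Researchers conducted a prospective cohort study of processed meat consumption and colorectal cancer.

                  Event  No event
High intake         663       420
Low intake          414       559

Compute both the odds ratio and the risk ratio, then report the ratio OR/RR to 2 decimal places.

Cells: a = 663, b = 420, c = 414, d = 559.
OR = (663·559)/(420·414) = 370617/173880 = 2.13145
Risk in exposed = 663/1083 = 0.61219; risk in unexposed = 414/973 = 0.42549; RR = 1.43879
OR/RR = 2.13145 / 1.43879 = 1.48142
The outcome is not rare, so the OR lies further from 1 than the RR.

1.48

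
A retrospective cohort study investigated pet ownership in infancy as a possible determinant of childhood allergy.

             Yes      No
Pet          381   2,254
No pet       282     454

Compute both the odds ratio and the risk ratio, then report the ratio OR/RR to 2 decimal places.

Cells: a = 381, b = 2254, c = 282, d = 454.
OR = (381·454)/(2254·282) = 172974/635628 = 0.27213
Risk in exposed = 381/2635 = 0.14459; risk in unexposed = 282/736 = 0.38315; RR = 0.37737
OR/RR = 0.27213 / 0.37737 = 0.72112
The outcome is not rare, so the OR lies further from 1 than the RR.

0.72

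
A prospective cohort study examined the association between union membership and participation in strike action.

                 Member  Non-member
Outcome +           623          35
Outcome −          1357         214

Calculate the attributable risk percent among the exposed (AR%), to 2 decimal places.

55.33

Reading the table with exposure as columns: a = 623 (Member, case), b = 1357 (Member, non-case), c = 35 (Non-member, case), d = 214.
Risk in exposed = 623/1980 = 0.31465; risk in unexposed = 35/249 = 0.14056.
RR = 0.31465/0.14056 = 2.23848
AR% = (RR − 1)/RR × 100 = (2.23848 − 1)/2.23848 × 100 = 55.3269%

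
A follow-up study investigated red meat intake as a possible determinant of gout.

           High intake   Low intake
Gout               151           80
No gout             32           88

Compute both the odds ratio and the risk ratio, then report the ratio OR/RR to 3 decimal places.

2.996

Reading the table with exposure as columns: a = 151 (High intake, case), b = 32 (High intake, non-case), c = 80 (Low intake, case), d = 88.
OR = (151·88)/(32·80) = 13288/2560 = 5.19062
Risk in exposed = 151/183 = 0.82514; risk in unexposed = 80/168 = 0.47619; RR = 1.73279
OR/RR = 5.19062 / 1.73279 = 2.99554
The outcome is not rare, so the OR lies further from 1 than the RR.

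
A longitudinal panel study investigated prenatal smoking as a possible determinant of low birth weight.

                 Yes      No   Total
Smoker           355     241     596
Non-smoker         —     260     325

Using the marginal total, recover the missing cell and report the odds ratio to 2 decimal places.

The missing cell is in the unexposed row: 325 − 260 = 65.
So a = 355, b = 241, c = 65, d = 260.
OR = (a·d)/(b·c) = (355 × 260) / (241 × 65) = 92300 / 15665 = 5.89212

5.89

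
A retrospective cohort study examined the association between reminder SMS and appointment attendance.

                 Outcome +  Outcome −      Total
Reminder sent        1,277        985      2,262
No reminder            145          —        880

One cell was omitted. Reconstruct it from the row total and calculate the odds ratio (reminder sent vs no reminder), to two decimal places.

6.57

The missing cell is in the unexposed row: 880 − 145 = 735.
So a = 1277, b = 985, c = 145, d = 735.
OR = (a·d)/(b·c) = (1277 × 735) / (985 × 145) = 938595 / 142825 = 6.57164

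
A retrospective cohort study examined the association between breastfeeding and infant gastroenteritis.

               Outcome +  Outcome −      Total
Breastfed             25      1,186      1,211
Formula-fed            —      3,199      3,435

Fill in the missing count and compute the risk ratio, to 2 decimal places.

The missing cell is in the unexposed row: 3435 − 3199 = 236.
So a = 25, b = 1186, c = 236, d = 3199.
RR = [a/(a+b)] / [c/(c+d)] = (25/1211) / (236/3435) = 0.02064/0.06870 = 0.30048

0.30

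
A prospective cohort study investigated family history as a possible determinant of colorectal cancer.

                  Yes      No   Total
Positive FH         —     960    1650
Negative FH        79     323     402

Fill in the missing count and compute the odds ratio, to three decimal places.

The missing cell is in the exposed row: 1650 − 960 = 690.
So a = 690, b = 960, c = 79, d = 323.
OR = (a·d)/(b·c) = (690 × 323) / (960 × 79) = 222870 / 75840 = 2.93869

2.939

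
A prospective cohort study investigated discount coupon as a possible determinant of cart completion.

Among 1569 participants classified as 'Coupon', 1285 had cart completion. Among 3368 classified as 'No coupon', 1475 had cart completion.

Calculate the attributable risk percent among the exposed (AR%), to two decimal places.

From the description: a = 1285, b = 284, c = 1475, d = 1893.
Risk in exposed = 1285/1569 = 0.81899; risk in unexposed = 1475/3368 = 0.43795.
RR = 0.81899/0.43795 = 1.87008
AR% = (RR − 1)/RR × 100 = (1.87008 − 1)/1.87008 × 100 = 46.5264%

46.53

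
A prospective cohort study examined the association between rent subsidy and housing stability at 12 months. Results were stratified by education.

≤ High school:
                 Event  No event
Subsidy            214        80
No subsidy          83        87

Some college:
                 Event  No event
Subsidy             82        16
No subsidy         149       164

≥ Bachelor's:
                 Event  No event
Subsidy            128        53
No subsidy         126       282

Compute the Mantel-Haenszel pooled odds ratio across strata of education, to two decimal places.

OR_MH = Σ(aᵢdᵢ/nᵢ) / Σ(bᵢcᵢ/nᵢ), where nᵢ is the stratum total.
Stratum 1 (≤ High school): n = 464; a·d/n = 214·87/464 = 40.1250; b·c/n = 80·83/464 = 14.3103
Stratum 2 (Some college): n = 411; a·d/n = 82·164/411 = 32.7202; b·c/n = 16·149/411 = 5.8005
Stratum 3 (≥ Bachelor's): n = 589; a·d/n = 128·282/589 = 61.2835; b·c/n = 53·126/589 = 11.3379
OR_MH = (40.1250 + 32.7202 + 61.2835) / (14.3103 + 5.8005 + 11.3379) = 134.1287 / 31.4487 = 4.26500

4.27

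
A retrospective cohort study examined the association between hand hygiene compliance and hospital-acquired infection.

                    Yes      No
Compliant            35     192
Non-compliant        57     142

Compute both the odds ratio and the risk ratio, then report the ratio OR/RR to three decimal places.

0.844

Cells: a = 35, b = 192, c = 57, d = 142.
OR = (35·142)/(192·57) = 4970/10944 = 0.45413
Risk in exposed = 35/227 = 0.15419; risk in unexposed = 57/199 = 0.28643; RR = 0.53830
OR/RR = 0.45413 / 0.53830 = 0.84365
The outcome is not rare, so the OR lies further from 1 than the RR.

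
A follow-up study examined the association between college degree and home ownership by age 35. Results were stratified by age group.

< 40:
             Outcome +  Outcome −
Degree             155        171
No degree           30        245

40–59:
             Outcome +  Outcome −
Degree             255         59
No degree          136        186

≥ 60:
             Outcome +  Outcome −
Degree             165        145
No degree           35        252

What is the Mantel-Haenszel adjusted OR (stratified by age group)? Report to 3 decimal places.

OR_MH = Σ(aᵢdᵢ/nᵢ) / Σ(bᵢcᵢ/nᵢ), where nᵢ is the stratum total.
Stratum 1 (< 40): n = 601; a·d/n = 155·245/601 = 63.1864; b·c/n = 171·30/601 = 8.5358
Stratum 2 (40–59): n = 636; a·d/n = 255·186/636 = 74.5755; b·c/n = 59·136/636 = 12.6164
Stratum 3 (≥ 60): n = 597; a·d/n = 165·252/597 = 69.6482; b·c/n = 145·35/597 = 8.5008
OR_MH = (63.1864 + 74.5755 + 69.6482) / (8.5358 + 12.6164 + 8.5008) = 207.4101 / 29.6530 = 6.99458

6.995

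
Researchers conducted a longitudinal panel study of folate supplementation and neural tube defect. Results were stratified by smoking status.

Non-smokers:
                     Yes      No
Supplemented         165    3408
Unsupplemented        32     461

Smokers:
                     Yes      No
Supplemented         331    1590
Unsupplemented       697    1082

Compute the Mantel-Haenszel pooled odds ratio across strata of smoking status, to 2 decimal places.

OR_MH = Σ(aᵢdᵢ/nᵢ) / Σ(bᵢcᵢ/nᵢ), where nᵢ is the stratum total.
Stratum 1 (Non-smokers): n = 4066; a·d/n = 165·461/4066 = 18.7076; b·c/n = 3408·32/4066 = 26.8214
Stratum 2 (Smokers): n = 3700; a·d/n = 331·1082/3700 = 96.7951; b·c/n = 1590·697/3700 = 299.5216
OR_MH = (18.7076 + 96.7951) / (26.8214 + 299.5216) = 115.5027 / 326.3431 = 0.35393

0.35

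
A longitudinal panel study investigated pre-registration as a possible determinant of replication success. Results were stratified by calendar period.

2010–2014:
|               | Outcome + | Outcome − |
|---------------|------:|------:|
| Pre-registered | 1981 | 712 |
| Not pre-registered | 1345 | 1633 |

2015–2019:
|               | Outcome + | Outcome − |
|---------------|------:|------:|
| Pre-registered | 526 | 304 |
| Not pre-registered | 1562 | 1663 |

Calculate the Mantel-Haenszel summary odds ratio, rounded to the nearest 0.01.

2.75

OR_MH = Σ(aᵢdᵢ/nᵢ) / Σ(bᵢcᵢ/nᵢ), where nᵢ is the stratum total.
Stratum 1 (2010–2014): n = 5671; a·d/n = 1981·1633/5671 = 570.4414; b·c/n = 712·1345/5671 = 168.8662
Stratum 2 (2015–2019): n = 4055; a·d/n = 526·1663/4055 = 215.7184; b·c/n = 304·1562/4055 = 117.1018
OR_MH = (570.4414 + 215.7184) / (168.8662 + 117.1018) = 786.1597 / 285.9680 = 2.74912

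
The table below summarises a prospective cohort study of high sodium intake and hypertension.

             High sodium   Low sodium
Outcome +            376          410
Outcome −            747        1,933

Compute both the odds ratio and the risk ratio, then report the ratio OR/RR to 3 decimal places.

1.240

Reading the table with exposure as columns: a = 376 (High sodium, case), b = 747 (High sodium, non-case), c = 410 (Low sodium, case), d = 1933.
OR = (376·1933)/(747·410) = 726808/306270 = 2.37310
Risk in exposed = 376/1123 = 0.33482; risk in unexposed = 410/2343 = 0.17499; RR = 1.91336
OR/RR = 2.37310 / 1.91336 = 1.24028
The outcome is not rare, so the OR lies further from 1 than the RR.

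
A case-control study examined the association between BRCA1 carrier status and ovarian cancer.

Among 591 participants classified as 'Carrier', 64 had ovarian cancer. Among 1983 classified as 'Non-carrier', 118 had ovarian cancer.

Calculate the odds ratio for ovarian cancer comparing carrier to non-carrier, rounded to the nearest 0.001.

1.919

From the description: a = 64, b = 527, c = 118, d = 1865.
OR = (a·d)/(b·c) = (64 × 1865) / (527 × 118) = 119360 / 62186 = 1.91940
The odds of ovarian cancer are about 1.92 times as high in the carrier group.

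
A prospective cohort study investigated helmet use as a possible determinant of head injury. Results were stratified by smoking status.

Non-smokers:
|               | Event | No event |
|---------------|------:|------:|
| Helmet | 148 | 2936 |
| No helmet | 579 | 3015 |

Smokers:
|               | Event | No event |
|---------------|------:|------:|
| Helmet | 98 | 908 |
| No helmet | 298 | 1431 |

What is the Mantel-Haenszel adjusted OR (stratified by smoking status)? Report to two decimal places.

OR_MH = Σ(aᵢdᵢ/nᵢ) / Σ(bᵢcᵢ/nᵢ), where nᵢ is the stratum total.
Stratum 1 (Non-smokers): n = 6678; a·d/n = 148·3015/6678 = 66.8194; b·c/n = 2936·579/6678 = 254.5588
Stratum 2 (Smokers): n = 2735; a·d/n = 98·1431/2735 = 51.2753; b·c/n = 908·298/2735 = 98.9338
OR_MH = (66.8194 + 51.2753) / (254.5588 + 98.9338) = 118.0947 / 353.4927 = 0.33408

0.33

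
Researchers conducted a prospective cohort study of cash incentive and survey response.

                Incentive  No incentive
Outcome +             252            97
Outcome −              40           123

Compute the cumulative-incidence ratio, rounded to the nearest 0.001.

1.957

Reading the table with exposure as columns: a = 252 (Incentive, case), b = 40 (Incentive, non-case), c = 97 (No incentive, case), d = 123.
Risk in exposed = 252/292 = 0.86301; risk in unexposed = 97/220 = 0.44091.
RR = 0.86301 / 0.44091 = 1.95735
The risk among the exposed is 1.96 times that among the unexposed.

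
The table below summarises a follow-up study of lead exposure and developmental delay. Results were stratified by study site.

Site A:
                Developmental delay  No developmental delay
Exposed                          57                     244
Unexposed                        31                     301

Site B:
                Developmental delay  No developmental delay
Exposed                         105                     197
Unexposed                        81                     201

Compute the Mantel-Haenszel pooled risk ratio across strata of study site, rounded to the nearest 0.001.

1.423

RR_MH = Σ(aᵢ·n₀ᵢ/nᵢ) / Σ(cᵢ·n₁ᵢ/nᵢ), with n₁ᵢ = aᵢ+bᵢ (exposed), n₀ᵢ = cᵢ+dᵢ (unexposed), nᵢ = n₁ᵢ+n₀ᵢ.
Stratum 1 (Site A): n₁ = 301, n₀ = 332, n = 633; a·n₀/n = 57·332/633 = 29.8957; c·n₁/n = 31·301/633 = 14.7409
Stratum 2 (Site B): n₁ = 302, n₀ = 282, n = 584; a·n₀/n = 105·282/584 = 50.7021; c·n₁/n = 81·302/584 = 41.8870
RR_MH = (29.8957 + 50.7021) / (14.7409 + 41.8870) = 80.5978 / 56.6279 = 1.42329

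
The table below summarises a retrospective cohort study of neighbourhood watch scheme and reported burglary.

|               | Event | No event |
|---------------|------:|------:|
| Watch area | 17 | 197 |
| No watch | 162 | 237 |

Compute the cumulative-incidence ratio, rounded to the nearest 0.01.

0.20

Cells: a = 17, b = 197, c = 162, d = 237.
Risk in exposed = 17/214 = 0.07944; risk in unexposed = 162/399 = 0.40602.
RR = 0.07944 / 0.40602 = 0.19566
The risk is 80% lower among the exposed than among the unexposed.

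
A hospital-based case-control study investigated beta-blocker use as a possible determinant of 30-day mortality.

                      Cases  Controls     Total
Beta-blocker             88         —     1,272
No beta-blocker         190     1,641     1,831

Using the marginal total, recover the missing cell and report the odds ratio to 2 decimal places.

The missing cell is in the exposed row: 1272 − 88 = 1184.
So a = 88, b = 1184, c = 190, d = 1641.
OR = (a·d)/(b·c) = (88 × 1641) / (1184 × 190) = 144408 / 224960 = 0.64193

0.64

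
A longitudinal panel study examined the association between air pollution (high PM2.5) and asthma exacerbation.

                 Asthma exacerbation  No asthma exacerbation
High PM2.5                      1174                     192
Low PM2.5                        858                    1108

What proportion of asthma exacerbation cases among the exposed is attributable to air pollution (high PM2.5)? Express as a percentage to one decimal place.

49.2

Cells: a = 1174, b = 192, c = 858, d = 1108.
Risk in exposed = 1174/1366 = 0.85944; risk in unexposed = 858/1966 = 0.43642.
RR = 0.85944/0.43642 = 1.96931
AR% = (RR − 1)/RR × 100 = (1.96931 − 1)/1.96931 × 100 = 49.2207%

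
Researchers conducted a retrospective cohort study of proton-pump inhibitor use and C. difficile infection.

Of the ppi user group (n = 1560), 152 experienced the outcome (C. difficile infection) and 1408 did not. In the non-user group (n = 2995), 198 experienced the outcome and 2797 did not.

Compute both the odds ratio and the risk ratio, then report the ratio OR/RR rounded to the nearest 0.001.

1.035

From the description: a = 152, b = 1408, c = 198, d = 2797.
OR = (152·2797)/(1408·198) = 425144/278784 = 1.52499
Risk in exposed = 152/1560 = 0.09744; risk in unexposed = 198/2995 = 0.06611; RR = 1.47384
OR/RR = 1.52499 / 1.47384 = 1.03471
The outcome is rare in both groups, so OR ≈ RR (ratio near 1).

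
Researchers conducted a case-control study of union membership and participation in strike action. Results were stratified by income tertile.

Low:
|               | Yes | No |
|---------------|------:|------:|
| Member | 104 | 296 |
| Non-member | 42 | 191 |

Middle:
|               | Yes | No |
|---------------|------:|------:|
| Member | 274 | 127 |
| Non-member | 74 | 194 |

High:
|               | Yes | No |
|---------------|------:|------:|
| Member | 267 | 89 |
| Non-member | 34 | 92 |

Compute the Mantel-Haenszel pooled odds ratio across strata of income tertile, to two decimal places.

OR_MH = Σ(aᵢdᵢ/nᵢ) / Σ(bᵢcᵢ/nᵢ), where nᵢ is the stratum total.
Stratum 1 (Low): n = 633; a·d/n = 104·191/633 = 31.3807; b·c/n = 296·42/633 = 19.6398
Stratum 2 (Middle): n = 669; a·d/n = 274·194/669 = 79.4559; b·c/n = 127·74/669 = 14.0478
Stratum 3 (High): n = 482; a·d/n = 267·92/482 = 50.9627; b·c/n = 89·34/482 = 6.2780
OR_MH = (31.3807 + 79.4559 + 50.9627) / (19.6398 + 14.0478 + 6.2780) = 161.7993 / 39.9657 = 4.04846

4.05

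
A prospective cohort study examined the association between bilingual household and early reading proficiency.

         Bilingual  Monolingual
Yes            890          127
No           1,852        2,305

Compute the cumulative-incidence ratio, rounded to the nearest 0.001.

6.216

Reading the table with exposure as columns: a = 890 (Bilingual, case), b = 1852 (Bilingual, non-case), c = 127 (Monolingual, case), d = 2305.
Risk in exposed = 890/2742 = 0.32458; risk in unexposed = 127/2432 = 0.05222.
RR = 0.32458 / 0.05222 = 6.21559
The risk among the exposed is 6.22 times that among the unexposed.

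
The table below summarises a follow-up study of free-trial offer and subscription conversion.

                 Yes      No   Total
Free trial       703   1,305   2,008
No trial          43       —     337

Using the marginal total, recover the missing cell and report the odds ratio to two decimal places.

The missing cell is in the unexposed row: 337 − 43 = 294.
So a = 703, b = 1305, c = 43, d = 294.
OR = (a·d)/(b·c) = (703 × 294) / (1305 × 43) = 206682 / 56115 = 3.68319

3.68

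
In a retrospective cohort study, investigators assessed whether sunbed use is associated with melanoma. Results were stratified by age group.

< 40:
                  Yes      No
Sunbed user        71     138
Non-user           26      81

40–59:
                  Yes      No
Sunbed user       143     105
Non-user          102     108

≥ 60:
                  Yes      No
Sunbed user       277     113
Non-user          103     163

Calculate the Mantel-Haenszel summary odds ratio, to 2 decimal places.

2.30

OR_MH = Σ(aᵢdᵢ/nᵢ) / Σ(bᵢcᵢ/nᵢ), where nᵢ is the stratum total.
Stratum 1 (< 40): n = 316; a·d/n = 71·81/316 = 18.1994; b·c/n = 138·26/316 = 11.3544
Stratum 2 (40–59): n = 458; a·d/n = 143·108/458 = 33.7205; b·c/n = 105·102/458 = 23.3843
Stratum 3 (≥ 60): n = 656; a·d/n = 277·163/656 = 68.8277; b·c/n = 113·103/656 = 17.7424
OR_MH = (18.1994 + 33.7205 + 68.8277) / (11.3544 + 23.3843 + 17.7424) = 120.7476 / 52.4811 = 2.30078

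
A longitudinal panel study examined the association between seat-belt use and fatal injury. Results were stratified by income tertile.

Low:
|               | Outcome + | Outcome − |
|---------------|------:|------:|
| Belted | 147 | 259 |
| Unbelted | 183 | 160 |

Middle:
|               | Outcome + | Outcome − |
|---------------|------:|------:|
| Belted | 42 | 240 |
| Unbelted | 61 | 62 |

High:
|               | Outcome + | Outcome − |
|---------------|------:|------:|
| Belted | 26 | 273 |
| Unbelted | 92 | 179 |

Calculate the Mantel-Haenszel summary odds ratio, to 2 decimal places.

0.32

OR_MH = Σ(aᵢdᵢ/nᵢ) / Σ(bᵢcᵢ/nᵢ), where nᵢ is the stratum total.
Stratum 1 (Low): n = 749; a·d/n = 147·160/749 = 31.4019; b·c/n = 259·183/749 = 63.2804
Stratum 2 (Middle): n = 405; a·d/n = 42·62/405 = 6.4296; b·c/n = 240·61/405 = 36.1481
Stratum 3 (High): n = 570; a·d/n = 26·179/570 = 8.1649; b·c/n = 273·92/570 = 44.0632
OR_MH = (31.4019 + 6.4296 + 8.1649) / (63.2804 + 36.1481 + 44.0632) = 45.9964 / 143.4917 = 0.32055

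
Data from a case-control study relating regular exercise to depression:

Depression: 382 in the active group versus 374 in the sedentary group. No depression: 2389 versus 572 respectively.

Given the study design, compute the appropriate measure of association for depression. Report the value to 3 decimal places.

From the description: a = 382, b = 2389, c = 374, d = 572.
This is a case-control study: participants were sampled on outcome status, so risks in the source population cannot be estimated directly — relative risk is not valid here. The odds ratio is the appropriate measure.
OR = (a·d)/(b·c) = (382 × 572) / (2389 × 374) = 218504 / 893486 = 0.24455

0.245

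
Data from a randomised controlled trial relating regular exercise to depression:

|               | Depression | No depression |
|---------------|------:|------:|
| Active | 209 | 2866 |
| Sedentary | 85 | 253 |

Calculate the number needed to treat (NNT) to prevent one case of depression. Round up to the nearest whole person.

6

Risk in treated group = 209/3075 = 0.06797; risk in control = 85/338 = 0.25148.
Absolute risk reduction = 0.25148 − 0.06797 = 0.18351
NNT = 1 / ARR = 1 / 0.18351 = 5.449 → round up → 6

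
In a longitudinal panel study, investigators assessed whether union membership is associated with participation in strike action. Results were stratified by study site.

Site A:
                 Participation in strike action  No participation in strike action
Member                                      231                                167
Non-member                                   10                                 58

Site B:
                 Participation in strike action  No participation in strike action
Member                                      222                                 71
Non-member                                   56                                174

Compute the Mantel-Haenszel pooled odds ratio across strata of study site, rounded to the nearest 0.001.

OR_MH = Σ(aᵢdᵢ/nᵢ) / Σ(bᵢcᵢ/nᵢ), where nᵢ is the stratum total.
Stratum 1 (Site A): n = 466; a·d/n = 231·58/466 = 28.7511; b·c/n = 167·10/466 = 3.5837
Stratum 2 (Site B): n = 523; a·d/n = 222·174/523 = 73.8585; b·c/n = 71·56/523 = 7.6023
OR_MH = (28.7511 + 73.8585) / (3.5837 + 7.6023) = 102.6096 / 11.1860 = 9.17305

9.173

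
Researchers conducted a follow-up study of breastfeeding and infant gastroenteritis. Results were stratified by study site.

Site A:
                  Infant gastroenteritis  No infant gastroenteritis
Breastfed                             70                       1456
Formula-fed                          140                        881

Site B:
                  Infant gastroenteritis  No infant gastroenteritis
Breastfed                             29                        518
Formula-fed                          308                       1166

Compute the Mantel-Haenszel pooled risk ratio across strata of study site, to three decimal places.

0.294

RR_MH = Σ(aᵢ·n₀ᵢ/nᵢ) / Σ(cᵢ·n₁ᵢ/nᵢ), with n₁ᵢ = aᵢ+bᵢ (exposed), n₀ᵢ = cᵢ+dᵢ (unexposed), nᵢ = n₁ᵢ+n₀ᵢ.
Stratum 1 (Site A): n₁ = 1526, n₀ = 1021, n = 2547; a·n₀/n = 70·1021/2547 = 28.0605; c·n₁/n = 140·1526/2547 = 83.8791
Stratum 2 (Site B): n₁ = 547, n₀ = 1474, n = 2021; a·n₀/n = 29·1474/2021 = 21.1509; c·n₁/n = 308·547/2021 = 83.3627
RR_MH = (28.0605 + 21.1509) / (83.8791 + 83.3627) = 49.2114 / 167.2418 = 0.29425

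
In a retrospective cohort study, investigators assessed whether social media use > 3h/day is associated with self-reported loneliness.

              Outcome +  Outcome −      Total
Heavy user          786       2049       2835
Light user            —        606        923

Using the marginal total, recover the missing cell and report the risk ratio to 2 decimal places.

The missing cell is in the unexposed row: 923 − 606 = 317.
So a = 786, b = 2049, c = 317, d = 606.
RR = [a/(a+b)] / [c/(c+d)] = (786/2835) / (317/923) = 0.27725/0.34345 = 0.80726

0.81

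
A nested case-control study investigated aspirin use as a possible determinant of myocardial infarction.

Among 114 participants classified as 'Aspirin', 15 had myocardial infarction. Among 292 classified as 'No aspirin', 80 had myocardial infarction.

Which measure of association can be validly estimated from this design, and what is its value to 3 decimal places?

From the description: a = 15, b = 99, c = 80, d = 212.
This is a nested case-control study: participants were sampled on outcome status, so risks in the source population cannot be estimated directly — relative risk is not valid here. The odds ratio is the appropriate measure.
OR = (a·d)/(b·c) = (15 × 212) / (99 × 80) = 3180 / 7920 = 0.40152

0.402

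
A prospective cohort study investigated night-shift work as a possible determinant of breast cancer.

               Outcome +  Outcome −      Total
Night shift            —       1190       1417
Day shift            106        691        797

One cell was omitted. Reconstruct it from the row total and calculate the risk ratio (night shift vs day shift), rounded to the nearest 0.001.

1.205

The missing cell is in the exposed row: 1417 − 1190 = 227.
So a = 227, b = 1190, c = 106, d = 691.
RR = [a/(a+b)] / [c/(c+d)] = (227/1417) / (106/797) = 0.16020/0.13300 = 1.20450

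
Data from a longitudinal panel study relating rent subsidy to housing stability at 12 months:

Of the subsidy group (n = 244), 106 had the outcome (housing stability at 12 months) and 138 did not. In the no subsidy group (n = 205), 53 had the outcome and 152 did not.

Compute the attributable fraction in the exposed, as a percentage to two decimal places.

40.49

From the description: a = 106, b = 138, c = 53, d = 152.
Risk in exposed = 106/244 = 0.43443; risk in unexposed = 53/205 = 0.25854.
RR = 0.43443/0.25854 = 1.68033
AR% = (RR − 1)/RR × 100 = (1.68033 − 1)/1.68033 × 100 = 40.4878%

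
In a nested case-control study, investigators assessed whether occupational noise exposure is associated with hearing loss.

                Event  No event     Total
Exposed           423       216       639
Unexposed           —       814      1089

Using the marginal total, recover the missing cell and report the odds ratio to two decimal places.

5.80

The missing cell is in the unexposed row: 1089 − 814 = 275.
So a = 423, b = 216, c = 275, d = 814.
OR = (a·d)/(b·c) = (423 × 814) / (216 × 275) = 344322 / 59400 = 5.79667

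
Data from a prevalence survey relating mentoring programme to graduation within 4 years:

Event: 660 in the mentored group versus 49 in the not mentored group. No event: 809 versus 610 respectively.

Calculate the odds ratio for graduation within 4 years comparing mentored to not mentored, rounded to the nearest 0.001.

10.156

From the description: a = 660, b = 809, c = 49, d = 610.
OR = (a·d)/(b·c) = (660 × 610) / (809 × 49) = 402600 / 39641 = 10.15615
The odds of graduation within 4 years are about 10.16 times as high in the mentored group.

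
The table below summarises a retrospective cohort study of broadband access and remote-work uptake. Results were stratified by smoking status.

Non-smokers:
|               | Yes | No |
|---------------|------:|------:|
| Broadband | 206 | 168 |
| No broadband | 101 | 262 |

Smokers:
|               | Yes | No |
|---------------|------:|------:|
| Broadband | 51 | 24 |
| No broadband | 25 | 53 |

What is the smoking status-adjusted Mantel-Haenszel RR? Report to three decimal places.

2.007

RR_MH = Σ(aᵢ·n₀ᵢ/nᵢ) / Σ(cᵢ·n₁ᵢ/nᵢ), with n₁ᵢ = aᵢ+bᵢ (exposed), n₀ᵢ = cᵢ+dᵢ (unexposed), nᵢ = n₁ᵢ+n₀ᵢ.
Stratum 1 (Non-smokers): n₁ = 374, n₀ = 363, n = 737; a·n₀/n = 206·363/737 = 101.4627; c·n₁/n = 101·374/737 = 51.2537
Stratum 2 (Smokers): n₁ = 75, n₀ = 78, n = 153; a·n₀/n = 51·78/153 = 26.0000; c·n₁/n = 25·75/153 = 12.2549
RR_MH = (101.4627 + 26.0000) / (51.2537 + 12.2549) = 127.4627 / 63.5086 = 2.00701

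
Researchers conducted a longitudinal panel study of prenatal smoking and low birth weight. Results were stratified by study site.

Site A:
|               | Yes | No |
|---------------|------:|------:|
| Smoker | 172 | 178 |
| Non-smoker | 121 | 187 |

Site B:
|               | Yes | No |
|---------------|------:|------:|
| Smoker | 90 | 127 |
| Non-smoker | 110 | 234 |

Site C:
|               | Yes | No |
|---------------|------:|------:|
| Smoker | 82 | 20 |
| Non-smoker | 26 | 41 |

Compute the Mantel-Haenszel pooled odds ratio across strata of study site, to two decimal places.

1.75

OR_MH = Σ(aᵢdᵢ/nᵢ) / Σ(bᵢcᵢ/nᵢ), where nᵢ is the stratum total.
Stratum 1 (Site A): n = 658; a·d/n = 172·187/658 = 48.8815; b·c/n = 178·121/658 = 32.7325
Stratum 2 (Site B): n = 561; a·d/n = 90·234/561 = 37.5401; b·c/n = 127·110/561 = 24.9020
Stratum 3 (Site C): n = 169; a·d/n = 82·41/169 = 19.8935; b·c/n = 20·26/169 = 3.0769
OR_MH = (48.8815 + 37.5401 + 19.8935) / (32.7325 + 24.9020 + 3.0769) = 106.3151 / 60.7114 = 1.75115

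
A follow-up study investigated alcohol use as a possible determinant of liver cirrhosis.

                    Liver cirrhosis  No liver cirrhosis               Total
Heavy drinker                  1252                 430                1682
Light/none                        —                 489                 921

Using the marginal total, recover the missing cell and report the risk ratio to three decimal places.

The missing cell is in the unexposed row: 921 − 489 = 432.
So a = 1252, b = 430, c = 432, d = 489.
RR = [a/(a+b)] / [c/(c+d)] = (1252/1682) / (432/921) = 0.74435/0.46906 = 1.58692

1.587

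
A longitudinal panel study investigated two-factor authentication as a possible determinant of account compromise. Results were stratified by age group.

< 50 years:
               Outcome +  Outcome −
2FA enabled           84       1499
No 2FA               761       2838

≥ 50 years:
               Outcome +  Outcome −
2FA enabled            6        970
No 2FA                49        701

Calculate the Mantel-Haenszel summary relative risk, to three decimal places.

RR_MH = Σ(aᵢ·n₀ᵢ/nᵢ) / Σ(cᵢ·n₁ᵢ/nᵢ), with n₁ᵢ = aᵢ+bᵢ (exposed), n₀ᵢ = cᵢ+dᵢ (unexposed), nᵢ = n₁ᵢ+n₀ᵢ.
Stratum 1 (< 50 years): n₁ = 1583, n₀ = 3599, n = 5182; a·n₀/n = 84·3599/5182 = 58.3396; c·n₁/n = 761·1583/5182 = 232.4707
Stratum 2 (≥ 50 years): n₁ = 976, n₀ = 750, n = 1726; a·n₀/n = 6·750/1726 = 2.6072; c·n₁/n = 49·976/1726 = 27.7080
RR_MH = (58.3396 + 2.6072) / (232.4707 + 27.7080) = 60.9468 / 260.1787 = 0.23425

0.234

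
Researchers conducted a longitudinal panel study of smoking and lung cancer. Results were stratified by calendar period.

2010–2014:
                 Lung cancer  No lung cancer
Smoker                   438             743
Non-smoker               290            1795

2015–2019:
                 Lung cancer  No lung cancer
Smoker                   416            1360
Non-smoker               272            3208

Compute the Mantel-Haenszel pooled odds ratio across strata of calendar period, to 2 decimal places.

3.63

OR_MH = Σ(aᵢdᵢ/nᵢ) / Σ(bᵢcᵢ/nᵢ), where nᵢ is the stratum total.
Stratum 1 (2010–2014): n = 3266; a·d/n = 438·1795/3266 = 240.7257; b·c/n = 743·290/3266 = 65.9737
Stratum 2 (2015–2019): n = 5256; a·d/n = 416·3208/5256 = 253.9056; b·c/n = 1360·272/5256 = 70.3805
OR_MH = (240.7257 + 253.9056) / (65.9737 + 70.3805) = 494.6313 / 136.3542 = 3.62755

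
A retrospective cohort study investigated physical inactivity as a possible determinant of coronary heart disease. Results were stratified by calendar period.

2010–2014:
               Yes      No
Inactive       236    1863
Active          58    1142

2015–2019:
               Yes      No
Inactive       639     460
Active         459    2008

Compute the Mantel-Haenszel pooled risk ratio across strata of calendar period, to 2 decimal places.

2.96

RR_MH = Σ(aᵢ·n₀ᵢ/nᵢ) / Σ(cᵢ·n₁ᵢ/nᵢ), with n₁ᵢ = aᵢ+bᵢ (exposed), n₀ᵢ = cᵢ+dᵢ (unexposed), nᵢ = n₁ᵢ+n₀ᵢ.
Stratum 1 (2010–2014): n₁ = 2099, n₀ = 1200, n = 3299; a·n₀/n = 236·1200/3299 = 85.8442; c·n₁/n = 58·2099/3299 = 36.9027
Stratum 2 (2015–2019): n₁ = 1099, n₀ = 2467, n = 3566; a·n₀/n = 639·2467/3566 = 442.0676; c·n₁/n = 459·1099/3566 = 141.4585
RR_MH = (85.8442 + 442.0676) / (36.9027 + 141.4585) = 527.9118 / 178.3612 = 2.95979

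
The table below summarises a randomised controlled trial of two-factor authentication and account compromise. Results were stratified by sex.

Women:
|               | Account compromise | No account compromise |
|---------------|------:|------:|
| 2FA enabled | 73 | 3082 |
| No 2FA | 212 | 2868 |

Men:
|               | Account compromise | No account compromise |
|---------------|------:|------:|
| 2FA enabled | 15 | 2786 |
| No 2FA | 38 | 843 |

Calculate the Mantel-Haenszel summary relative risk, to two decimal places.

RR_MH = Σ(aᵢ·n₀ᵢ/nᵢ) / Σ(cᵢ·n₁ᵢ/nᵢ), with n₁ᵢ = aᵢ+bᵢ (exposed), n₀ᵢ = cᵢ+dᵢ (unexposed), nᵢ = n₁ᵢ+n₀ᵢ.
Stratum 1 (Women): n₁ = 3155, n₀ = 3080, n = 6235; a·n₀/n = 73·3080/6235 = 36.0609; c·n₁/n = 212·3155/6235 = 107.2751
Stratum 2 (Men): n₁ = 2801, n₀ = 881, n = 3682; a·n₀/n = 15·881/3682 = 3.5891; c·n₁/n = 38·2801/3682 = 28.9077
RR_MH = (36.0609 + 3.5891) / (107.2751 + 28.9077) = 39.6500 / 136.1827 = 0.29115

0.29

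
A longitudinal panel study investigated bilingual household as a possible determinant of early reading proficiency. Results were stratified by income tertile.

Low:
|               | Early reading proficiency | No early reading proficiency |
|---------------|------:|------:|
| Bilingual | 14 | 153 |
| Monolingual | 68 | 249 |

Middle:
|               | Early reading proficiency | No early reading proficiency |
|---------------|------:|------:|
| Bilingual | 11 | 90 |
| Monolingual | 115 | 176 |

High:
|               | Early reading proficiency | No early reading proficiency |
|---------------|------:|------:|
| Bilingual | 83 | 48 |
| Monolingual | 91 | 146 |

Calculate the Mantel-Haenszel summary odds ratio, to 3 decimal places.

OR_MH = Σ(aᵢdᵢ/nᵢ) / Σ(bᵢcᵢ/nᵢ), where nᵢ is the stratum total.
Stratum 1 (Low): n = 484; a·d/n = 14·249/484 = 7.2025; b·c/n = 153·68/484 = 21.4959
Stratum 2 (Middle): n = 392; a·d/n = 11·176/392 = 4.9388; b·c/n = 90·115/392 = 26.4031
Stratum 3 (High): n = 368; a·d/n = 83·146/368 = 32.9293; b·c/n = 48·91/368 = 11.8696
OR_MH = (7.2025 + 4.9388 + 32.9293) / (21.4959 + 26.4031 + 11.8696) = 45.0706 / 59.7685 = 0.75409

0.754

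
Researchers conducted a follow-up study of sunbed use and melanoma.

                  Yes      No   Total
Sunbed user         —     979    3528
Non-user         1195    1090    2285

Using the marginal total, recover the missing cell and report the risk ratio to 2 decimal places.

The missing cell is in the exposed row: 3528 − 979 = 2549.
So a = 2549, b = 979, c = 1195, d = 1090.
RR = [a/(a+b)] / [c/(c+d)] = (2549/3528) / (1195/2285) = 0.72251/0.52298 = 1.38153

1.38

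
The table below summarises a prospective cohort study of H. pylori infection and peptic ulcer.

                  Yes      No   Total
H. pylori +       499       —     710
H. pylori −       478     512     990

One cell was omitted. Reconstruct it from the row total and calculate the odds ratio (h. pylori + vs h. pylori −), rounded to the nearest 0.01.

2.53

The missing cell is in the exposed row: 710 − 499 = 211.
So a = 499, b = 211, c = 478, d = 512.
OR = (a·d)/(b·c) = (499 × 512) / (211 × 478) = 255488 / 100858 = 2.53315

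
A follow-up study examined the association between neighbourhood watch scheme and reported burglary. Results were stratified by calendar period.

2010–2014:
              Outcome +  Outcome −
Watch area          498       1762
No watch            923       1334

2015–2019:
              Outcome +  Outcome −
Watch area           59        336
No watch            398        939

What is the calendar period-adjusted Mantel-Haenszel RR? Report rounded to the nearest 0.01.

RR_MH = Σ(aᵢ·n₀ᵢ/nᵢ) / Σ(cᵢ·n₁ᵢ/nᵢ), with n₁ᵢ = aᵢ+bᵢ (exposed), n₀ᵢ = cᵢ+dᵢ (unexposed), nᵢ = n₁ᵢ+n₀ᵢ.
Stratum 1 (2010–2014): n₁ = 2260, n₀ = 2257, n = 4517; a·n₀/n = 498·2257/4517 = 248.8346; c·n₁/n = 923·2260/4517 = 461.8065
Stratum 2 (2015–2019): n₁ = 395, n₀ = 1337, n = 1732; a·n₀/n = 59·1337/1732 = 45.5445; c·n₁/n = 398·395/1732 = 90.7679
RR_MH = (248.8346 + 45.5445) / (461.8065 + 90.7679) = 294.3791 / 552.5744 = 0.53274

0.53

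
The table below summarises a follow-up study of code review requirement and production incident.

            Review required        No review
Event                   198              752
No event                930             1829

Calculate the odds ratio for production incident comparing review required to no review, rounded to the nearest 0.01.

Reading the table with exposure as columns: a = 198 (Review required, case), b = 930 (Review required, non-case), c = 752 (No review, case), d = 1829.
OR = (a·d)/(b·c) = (198 × 1829) / (930 × 752) = 362142 / 699360 = 0.51782
Exposure is associated with lower odds of production incident (OR = 0.52 < 1).

0.52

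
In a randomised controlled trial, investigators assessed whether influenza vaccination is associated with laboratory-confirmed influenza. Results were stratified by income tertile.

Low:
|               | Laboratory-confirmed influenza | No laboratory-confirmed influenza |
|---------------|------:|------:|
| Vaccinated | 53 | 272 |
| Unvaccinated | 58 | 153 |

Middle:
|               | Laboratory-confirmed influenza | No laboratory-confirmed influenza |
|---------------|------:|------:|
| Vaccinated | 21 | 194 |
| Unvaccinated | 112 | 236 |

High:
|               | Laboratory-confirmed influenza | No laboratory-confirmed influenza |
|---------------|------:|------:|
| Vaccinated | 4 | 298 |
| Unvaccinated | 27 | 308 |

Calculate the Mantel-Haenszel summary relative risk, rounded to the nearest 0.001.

0.396

RR_MH = Σ(aᵢ·n₀ᵢ/nᵢ) / Σ(cᵢ·n₁ᵢ/nᵢ), with n₁ᵢ = aᵢ+bᵢ (exposed), n₀ᵢ = cᵢ+dᵢ (unexposed), nᵢ = n₁ᵢ+n₀ᵢ.
Stratum 1 (Low): n₁ = 325, n₀ = 211, n = 536; a·n₀/n = 53·211/536 = 20.8638; c·n₁/n = 58·325/536 = 35.1679
Stratum 2 (Middle): n₁ = 215, n₀ = 348, n = 563; a·n₀/n = 21·348/563 = 12.9805; c·n₁/n = 112·215/563 = 42.7709
Stratum 3 (High): n₁ = 302, n₀ = 335, n = 637; a·n₀/n = 4·335/637 = 2.1036; c·n₁/n = 27·302/637 = 12.8006
RR_MH = (20.8638 + 12.9805 + 2.1036) / (35.1679 + 42.7709 + 12.8006) = 35.9479 / 90.7394 = 0.39617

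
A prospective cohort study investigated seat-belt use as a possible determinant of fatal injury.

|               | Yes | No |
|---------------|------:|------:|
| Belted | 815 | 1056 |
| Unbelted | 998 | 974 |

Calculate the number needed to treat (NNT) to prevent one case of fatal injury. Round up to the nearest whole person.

Risk in treated group = 815/1871 = 0.43560; risk in control = 998/1972 = 0.50609.
Absolute risk reduction = 0.50609 − 0.43560 = 0.07049
NNT = 1 / ARR = 1 / 0.07049 = 14.187 → round up → 15

15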